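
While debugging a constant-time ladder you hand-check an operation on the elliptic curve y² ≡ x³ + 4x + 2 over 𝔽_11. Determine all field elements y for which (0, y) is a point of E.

none

x³ + 4x + 2 = 2 ≡ 2 (mod 11).
2 is a non-residue mod 11; no y exists.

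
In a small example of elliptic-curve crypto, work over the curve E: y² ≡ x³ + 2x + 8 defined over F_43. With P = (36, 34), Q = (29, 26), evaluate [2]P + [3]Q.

First 2P:
Repeated addition: build up to 2P.
2P: tangent at (36, 34): λ = (3·36² + 2)/(2·34) ≡ 20/25. 25⁻¹ ≡ 31 (mod 43), so λ ≡ 20·31 ≡ 18.
  x = λ² - 36 - 36 = 324 - 72 ≡ 37; y = λ·(36 - 37) - 34 ≡ 34. → (37, 34)
2P = (37, 34).
Next 3Q:
Repeated addition: build up to 3Q.
2Q: tangent at (29, 26): λ = (3·29² + 2)/(2·26) ≡ 31/9. 9⁻¹ ≡ 24 (mod 43) since 9·24 = 216 ≡ 1, so λ ≡ 31·24 ≡ 13.
  x = λ² - 29 - 29 = 169 - 58 ≡ 25; y = λ·(29 - 25) - 26 ≡ 26. → (25, 26)
3Q: (25, 26) + (29, 26). λ = (26 - 26)/(29 - 25) ≡ 0/4 mod 43. 4⁻¹ ≡ 11 (mod 43), so λ ≡ 0.
  x = λ² - 25 - 29 = 0 - 54 ≡ 32; y = λ·(25 - 32) - 26 ≡ 17. → (32, 17)
3Q = (32, 17).
Finally 2P + 3Q:
(37, 34) + (32, 17). λ = (17 - 34)/(32 - 37) ≡ 26/38 mod 43. 38⁻¹ ≡ 17 (mod 43), so λ ≡ 12.
  x = λ² - 37 - 32 = 144 - 69 ≡ 32; y = λ·(37 - 32) - 34 ≡ 26. → (32, 26)

(32, 26)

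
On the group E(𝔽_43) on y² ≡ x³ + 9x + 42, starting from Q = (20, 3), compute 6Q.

Double-and-add on 6 = (110)₂. Start with Q = (20, 3) for the leading 1-bit.
double: tangent at (20, 3): λ = (3·20² + 9)/(2·3) ≡ 5/6. 6⁻¹ ≡ 36 (mod 43), so λ ≡ 5·36 ≡ 8.
  x = λ² - 20 - 20 = 64 - 40 ≡ 24; y = λ·(20 - 24) - 3 ≡ 8. → (24, 8)
add Q: (24, 8) + (20, 3). λ = (3 - 8)/(20 - 24) ≡ 38/39 mod 43. 39⁻¹ ≡ 32 (mod 43), so λ ≡ 12.
  x = λ² - 24 - 20 = 144 - 44 ≡ 14; y = λ·(24 - 14) - 8 ≡ 26. → (14, 26)
double: tangent at (14, 26): λ = (3·14² + 9)/(2·26) ≡ 38/9. 9⁻¹ ≡ 24 (mod 43) since 9·24 = 216 ≡ 1, so λ ≡ 38·24 ≡ 9.
  x = λ² - 14 - 14 = 81 - 28 ≡ 10; y = λ·(14 - 10) - 26 ≡ 10. → (10, 10)

(10, 10)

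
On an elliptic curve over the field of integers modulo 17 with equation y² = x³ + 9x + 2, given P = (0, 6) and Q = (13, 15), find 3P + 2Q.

(13, 15)

First 3P:
Repeated addition: build up to 3P.
2P: tangent at (0, 6): λ = (3·0² + 9)/(2·6) ≡ 9/12. 12⁻¹ ≡ 10 (mod 17), so λ ≡ 9·10 ≡ 5.
  x = λ² - 0 - 0 = 25 - 0 ≡ 8; y = λ·(0 - 8) - 6 ≡ 5. → (8, 5)
3P: (8, 5) + (0, 6). λ = (6 - 5)/(0 - 8) ≡ 1/9 mod 17. 9⁻¹ ≡ 2 (mod 17), so λ ≡ 2.
  x = λ² - 8 - 0 = 4 - 8 ≡ 13; y = λ·(8 - 13) - 5 ≡ 2. → (13, 2)
3P = (13, 2).
Next 2Q:
Repeated addition: build up to 2Q.
2Q: tangent at (13, 15): λ = (3·13² + 9)/(2·15) ≡ 6/13. 13⁻¹ ≡ 4 (mod 17) since 13·4 = 52 ≡ 1, so λ ≡ 6·4 ≡ 7.
  x = λ² - 13 - 13 = 49 - 26 ≡ 6; y = λ·(13 - 6) - 15 ≡ 0. → (6, 0)
2Q = (6, 0).
Finally 3P + 2Q:
(13, 2) + (6, 0). λ = (0 - 2)/(6 - 13) ≡ 15/10 mod 17. 10⁻¹ ≡ 12 (mod 17), so λ ≡ 10.
  x = λ² - 13 - 6 = 100 - 19 ≡ 13; y = λ·(13 - 13) - 2 ≡ 15. → (13, 15)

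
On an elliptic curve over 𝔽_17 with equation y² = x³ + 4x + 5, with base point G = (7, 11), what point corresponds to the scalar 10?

Double-and-add on 10 = (1010)₂. Start with G = (7, 11) for the leading 1-bit.
double: tangent at (7, 11): λ = (3·7² + 4)/(2·11) ≡ 15/5. 5⁻¹ ≡ 7 (mod 17), so λ ≡ 15·7 ≡ 3.
  x = λ² - 7 - 7 = 9 - 14 ≡ 12; y = λ·(7 - 12) - 11 ≡ 8. → (12, 8)
double: tangent at (12, 8): λ = (3·12² + 4)/(2·8) ≡ 11/16. 16⁻¹ ≡ 16 (mod 17), so λ ≡ 11·16 ≡ 6.
  x = λ² - 12 - 12 = 36 - 24 ≡ 12; y = λ·(12 - 12) - 8 ≡ 9. → (12, 9)
add G: (12, 9) + (7, 11). λ = (11 - 9)/(7 - 12) ≡ 2/12 mod 17. 12⁻¹ ≡ 10 (mod 17) since 12·10 = 120 ≡ 1, so λ ≡ 3.
  x = λ² - 12 - 7 = 9 - 19 ≡ 7; y = λ·(12 - 7) - 9 ≡ 6. → (7, 6)
double: tangent at (7, 6): λ = (3·7² + 4)/(2·6) ≡ 15/12. 12⁻¹ ≡ 10 (mod 17) since 12·10 = 120 ≡ 1, so λ ≡ 15·10 ≡ 14.
  x = λ² - 7 - 7 = 196 - 14 ≡ 12; y = λ·(7 - 12) - 6 ≡ 9. → (12, 9)

(12, 9)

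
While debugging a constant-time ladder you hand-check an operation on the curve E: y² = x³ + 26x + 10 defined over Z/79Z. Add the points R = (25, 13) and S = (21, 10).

(25, 13) + (21, 10). λ = (10 - 13)/(21 - 25) ≡ 76/75 mod 79. 75⁻¹ ≡ 59 (mod 79) since 75·59 = 4425 ≡ 1, so λ ≡ 60.
  x = λ² - 25 - 21 = 3600 - 46 ≡ 78; y = λ·(25 - 78) - 13 ≡ 46. → (78, 46)

(78, 46)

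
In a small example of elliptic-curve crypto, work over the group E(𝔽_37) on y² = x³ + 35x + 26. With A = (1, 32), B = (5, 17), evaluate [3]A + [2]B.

First 3A:
Repeated addition: build up to 3A.
2A: tangent at (1, 32): λ = (3·1² + 35)/(2·32) ≡ 1/27. 27⁻¹ ≡ 11 (mod 37) since 27·11 = 297 ≡ 1, so λ ≡ 1·11 ≡ 11.
  x = λ² - 1 - 1 = 121 - 2 ≡ 8; y = λ·(1 - 8) - 32 ≡ 2. → (8, 2)
3A: (8, 2) + (1, 32). λ = (32 - 2)/(1 - 8) ≡ 30/30 mod 37. 30⁻¹ ≡ 21 (mod 37), so λ ≡ 1.
  x = λ² - 8 - 1 = 1 - 9 ≡ 29; y = λ·(8 - 29) - 2 ≡ 14. → (29, 14)
3A = (29, 14).
Next 2B:
Repeated addition: build up to 2B.
2B: tangent at (5, 17): λ = (3·5² + 35)/(2·17) ≡ 36/34. 34⁻¹ ≡ 12 (mod 37) since 34·12 = 408 ≡ 1, so λ ≡ 36·12 ≡ 25.
  x = λ² - 5 - 5 = 625 - 10 ≡ 23; y = λ·(5 - 23) - 17 ≡ 14. → (23, 14)
2B = (23, 14).
Finally 3A + 2B:
(29, 14) + (23, 14). λ = (14 - 14)/(23 - 29) ≡ 0/31 mod 37. 31⁻¹ ≡ 6 (mod 37) since 31·6 = 186 ≡ 1, so λ ≡ 0.
  x = λ² - 29 - 23 = 0 - 52 ≡ 22; y = λ·(29 - 22) - 14 ≡ 23. → (22, 23)

(22, 23)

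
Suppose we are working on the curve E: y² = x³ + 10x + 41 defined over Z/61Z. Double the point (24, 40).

tangent at (24, 40): λ = (3·24² + 10)/(2·40) ≡ 30/19. 19⁻¹ ≡ 45 (mod 61) since 19·45 = 855 ≡ 1, so λ ≡ 30·45 ≡ 8.
  x = λ² - 24 - 24 = 64 - 48 ≡ 16; y = λ·(24 - 16) - 40 ≡ 24. → (16, 24)

(16, 24)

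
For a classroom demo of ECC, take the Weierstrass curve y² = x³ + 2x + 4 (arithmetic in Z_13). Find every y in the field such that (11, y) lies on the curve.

none

x³ + 2x + 4 = 1357 ≡ 5 (mod 13).
5 is a non-residue mod 13; no y exists.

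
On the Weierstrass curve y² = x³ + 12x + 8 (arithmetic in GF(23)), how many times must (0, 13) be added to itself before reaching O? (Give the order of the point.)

5

2P: tangent at (0, 13): λ = (3·0² + 12)/(2·13) ≡ 12/3. 3⁻¹ ≡ 8 (mod 23), so λ ≡ 12·8 ≡ 4.
  x = λ² - 0 - 0 = 16 - 0 ≡ 16; y = λ·(0 - 16) - 13 ≡ 15. → (16, 15)
3P: (16, 15) + (0, 13). λ = (13 - 15)/(0 - 16) ≡ 21/7 mod 23. 7⁻¹ ≡ 10 (mod 23) since 7·10 = 70 ≡ 1, so λ ≡ 3.
  x = λ² - 16 - 0 = 9 - 16 ≡ 16; y = λ·(16 - 16) - 15 ≡ 8. → (16, 8)
4P: (16, 8) + (0, 13). λ = (13 - 8)/(0 - 16) ≡ 5/7 mod 23. 7⁻¹ ≡ 10 (mod 23) since 7·10 = 70 ≡ 1, so λ ≡ 4.
  x = λ² - 16 - 0 = 16 - 16 ≡ 0; y = λ·(16 - 0) - 8 ≡ 10. → (0, 10)
5P: (0, 10) + (0, 13): same x and y₁ ≡ -y₂, so the sum is O.
5P = O, so the order is 5.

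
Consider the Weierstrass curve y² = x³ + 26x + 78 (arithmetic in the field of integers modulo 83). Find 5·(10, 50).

(57, 13)

Write Q = (10, 50).
Repeated addition: build up to 5Q.
2Q: tangent at (10, 50): λ = (3·10² + 26)/(2·50) ≡ 77/17. 17⁻¹ ≡ 44 (mod 83), so λ ≡ 77·44 ≡ 68.
  x = λ² - 10 - 10 = 4624 - 20 ≡ 39; y = λ·(10 - 39) - 50 ≡ 53. → (39, 53)
3Q: (39, 53) + (10, 50). λ = (50 - 53)/(10 - 39) ≡ 80/54 mod 83. 54⁻¹ ≡ 20 (mod 83) since 54·20 = 1080 ≡ 1, so λ ≡ 23.
  x = λ² - 39 - 10 = 529 - 49 ≡ 65; y = λ·(39 - 65) - 53 ≡ 13. → (65, 13)
4Q: (65, 13) + (10, 50). λ = (50 - 13)/(10 - 65) ≡ 37/28 mod 83. 28⁻¹ ≡ 3 (mod 83), so λ ≡ 28.
  x = λ² - 65 - 10 = 784 - 75 ≡ 45; y = λ·(65 - 45) - 13 ≡ 49. → (45, 49)
5Q: (45, 49) + (10, 50). λ = (50 - 49)/(10 - 45) ≡ 1/48 mod 83. 48⁻¹ ≡ 64 (mod 83) since 48·64 = 3072 ≡ 1, so λ ≡ 64.
  x = λ² - 45 - 10 = 4096 - 55 ≡ 57; y = λ·(45 - 57) - 49 ≡ 13. → (57, 13)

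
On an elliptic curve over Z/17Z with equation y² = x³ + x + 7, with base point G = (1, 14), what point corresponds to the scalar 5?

(1, 3)

Repeated addition: build up to 5G.
2G: tangent at (1, 14): λ = (3·1² + 1)/(2·14) ≡ 4/11. 11⁻¹ ≡ 14 (mod 17), so λ ≡ 4·14 ≡ 5.
  x = λ² - 1 - 1 = 25 - 2 ≡ 6; y = λ·(1 - 6) - 14 ≡ 12. → (6, 12)
3G: (6, 12) + (1, 14). λ = (14 - 12)/(1 - 6) ≡ 2/12 mod 17. 12⁻¹ ≡ 10 (mod 17) since 12·10 = 120 ≡ 1, so λ ≡ 3.
  x = λ² - 6 - 1 = 9 - 7 ≡ 2; y = λ·(6 - 2) - 12 ≡ 0. → (2, 0)
4G: (2, 0) + (1, 14). λ = (14 - 0)/(1 - 2) ≡ 14/16 mod 17. 16⁻¹ ≡ 16 (mod 17) since 16·16 = 256 ≡ 1, so λ ≡ 3.
  x = λ² - 2 - 1 = 9 - 3 ≡ 6; y = λ·(2 - 6) - 0 ≡ 5. → (6, 5)
5G: (6, 5) + (1, 14). λ = (14 - 5)/(1 - 6) ≡ 9/12 mod 17. 12⁻¹ ≡ 10 (mod 17), so λ ≡ 5.
  x = λ² - 6 - 1 = 25 - 7 ≡ 1; y = λ·(6 - 1) - 5 ≡ 3. → (1, 3)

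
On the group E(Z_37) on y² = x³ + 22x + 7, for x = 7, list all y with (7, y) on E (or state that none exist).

x³ + 22x + 7 = 504 ≡ 23 (mod 37).
23 is a non-residue mod 37; no y exists.

none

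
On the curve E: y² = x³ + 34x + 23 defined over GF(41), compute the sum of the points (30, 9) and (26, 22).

(34, 4)

(30, 9) + (26, 22). λ = (22 - 9)/(26 - 30) ≡ 13/37 mod 41. 37⁻¹ ≡ 10 (mod 41), so λ ≡ 7.
  x = λ² - 30 - 26 = 49 - 56 ≡ 34; y = λ·(30 - 34) - 9 ≡ 4. → (34, 4)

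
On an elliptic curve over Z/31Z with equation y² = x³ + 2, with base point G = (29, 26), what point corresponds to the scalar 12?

Double-and-add on 12 = (1100)₂. Start with G = (29, 26) for the leading 1-bit.
double: tangent at (29, 26): λ = (3·29² + 0)/(2·26) ≡ 12/21. 21⁻¹ ≡ 3 (mod 31) since 21·3 = 63 ≡ 1, so λ ≡ 12·3 ≡ 5.
  x = λ² - 29 - 29 = 25 - 58 ≡ 29; y = λ·(29 - 29) - 26 ≡ 5. → (29, 5)
add G: (29, 5) + (29, 26): same x and y₁ ≡ -y₂, so the sum is the point at infinity.
double: the point at infinity + the point at infinity = the point at infinity (identity).
double: the point at infinity + the point at infinity = the point at infinity (identity).

O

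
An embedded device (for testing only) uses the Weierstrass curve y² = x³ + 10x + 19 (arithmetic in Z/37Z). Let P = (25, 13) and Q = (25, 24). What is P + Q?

The two points share x = 25 and their y-coordinates satisfy 13 + 24 ≡ 0 (mod 37), so they are inverses. Their sum is 𝒪.

O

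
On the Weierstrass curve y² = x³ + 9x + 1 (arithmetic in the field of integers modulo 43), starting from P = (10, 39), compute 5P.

(1, 22)

Repeated addition: build up to 5P.
2P: tangent at (10, 39): λ = (3·10² + 9)/(2·39) ≡ 8/35. 35⁻¹ ≡ 16 (mod 43) since 35·16 = 560 ≡ 1, so λ ≡ 8·16 ≡ 42.
  x = λ² - 10 - 10 = 1764 - 20 ≡ 24; y = λ·(10 - 24) - 39 ≡ 18. → (24, 18)
3P: (24, 18) + (10, 39). λ = (39 - 18)/(10 - 24) ≡ 21/29 mod 43. 29⁻¹ ≡ 3 (mod 43), so λ ≡ 20.
  x = λ² - 24 - 10 = 400 - 34 ≡ 22; y = λ·(24 - 22) - 18 ≡ 22. → (22, 22)
4P: (22, 22) + (10, 39). λ = (39 - 22)/(10 - 22) ≡ 17/31 mod 43. 31⁻¹ ≡ 25 (mod 43), so λ ≡ 38.
  x = λ² - 22 - 10 = 1444 - 32 ≡ 36; y = λ·(22 - 36) - 22 ≡ 5. → (36, 5)
5P: (36, 5) + (10, 39). λ = (39 - 5)/(10 - 36) ≡ 34/17 mod 43. 17⁻¹ ≡ 38 (mod 43) since 17·38 = 646 ≡ 1, so λ ≡ 2.
  x = λ² - 36 - 10 = 4 - 46 ≡ 1; y = λ·(36 - 1) - 5 ≡ 22. → (1, 22)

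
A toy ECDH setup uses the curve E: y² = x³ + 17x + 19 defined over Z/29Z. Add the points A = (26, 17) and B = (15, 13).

(26, 12)

(26, 17) + (15, 13). λ = (13 - 17)/(15 - 26) ≡ 25/18 mod 29. 18⁻¹ ≡ 21 (mod 29), so λ ≡ 3.
  x = λ² - 26 - 15 = 9 - 41 ≡ 26; y = λ·(26 - 26) - 17 ≡ 12. → (26, 12)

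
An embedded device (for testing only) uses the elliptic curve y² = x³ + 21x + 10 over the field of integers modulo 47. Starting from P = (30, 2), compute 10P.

Repeated addition: build up to 10P.
2P: tangent at (30, 2): λ = (3·30² + 21)/(2·2) ≡ 42/4. 4⁻¹ ≡ 12 (mod 47), so λ ≡ 42·12 ≡ 34.
  x = λ² - 30 - 30 = 1156 - 60 ≡ 15; y = λ·(30 - 15) - 2 ≡ 38. → (15, 38)
3P: (15, 38) + (30, 2). λ = (2 - 38)/(30 - 15) ≡ 11/15 mod 47. 15⁻¹ ≡ 22 (mod 47) since 15·22 = 330 ≡ 1, so λ ≡ 7.
  x = λ² - 15 - 30 = 49 - 45 ≡ 4; y = λ·(15 - 4) - 38 ≡ 39. → (4, 39)
4P: (4, 39) + (30, 2). λ = (2 - 39)/(30 - 4) ≡ 10/26 mod 47. 26⁻¹ ≡ 38 (mod 47) since 26·38 = 988 ≡ 1, so λ ≡ 4.
  x = λ² - 4 - 30 = 16 - 34 ≡ 29; y = λ·(4 - 29) - 39 ≡ 2. → (29, 2)
5P: (29, 2) + (30, 2). λ = (2 - 2)/(30 - 29) ≡ 0/1 mod 47. 1⁻¹ ≡ 1 (mod 47), so λ ≡ 0.
  x = λ² - 29 - 30 = 0 - 59 ≡ 35; y = λ·(29 - 35) - 2 ≡ 45. → (35, 45)
6P: (35, 45) + (30, 2). λ = (2 - 45)/(30 - 35) ≡ 4/42 mod 47. 42⁻¹ ≡ 28 (mod 47), so λ ≡ 18.
  x = λ² - 35 - 30 = 324 - 65 ≡ 24; y = λ·(35 - 24) - 45 ≡ 12. → (24, 12)
7P: (24, 12) + (30, 2). λ = (2 - 12)/(30 - 24) ≡ 37/6 mod 47. 6⁻¹ ≡ 8 (mod 47), so λ ≡ 14.
  x = λ² - 24 - 30 = 196 - 54 ≡ 1; y = λ·(24 - 1) - 12 ≡ 28. → (1, 28)
8P: (1, 28) + (30, 2). λ = (2 - 28)/(30 - 1) ≡ 21/29 mod 47. 29⁻¹ ≡ 13 (mod 47) since 29·13 = 377 ≡ 1, so λ ≡ 38.
  x = λ² - 1 - 30 = 1444 - 31 ≡ 3; y = λ·(1 - 3) - 28 ≡ 37. → (3, 37)
9P: (3, 37) + (30, 2). λ = (2 - 37)/(30 - 3) ≡ 12/27 mod 47. 27⁻¹ ≡ 7 (mod 47), so λ ≡ 37.
  x = λ² - 3 - 30 = 1369 - 33 ≡ 20; y = λ·(3 - 20) - 37 ≡ 39. → (20, 39)
10P: (20, 39) + (30, 2). λ = (2 - 39)/(30 - 20) ≡ 10/10 mod 47. 10⁻¹ ≡ 33 (mod 47) since 10·33 = 330 ≡ 1, so λ ≡ 1.
  x = λ² - 20 - 30 = 1 - 50 ≡ 45; y = λ·(20 - 45) - 39 ≡ 30. → (45, 30)

(45, 30)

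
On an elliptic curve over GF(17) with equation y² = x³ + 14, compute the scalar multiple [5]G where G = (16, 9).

Repeated addition: build up to 5G.
2G: tangent at (16, 9): λ = (3·16² + 0)/(2·9) ≡ 3/1. 1⁻¹ ≡ 1 (mod 17), so λ ≡ 3·1 ≡ 3.
  x = λ² - 16 - 16 = 9 - 32 ≡ 11; y = λ·(16 - 11) - 9 ≡ 6. → (11, 6)
3G: (11, 6) + (16, 9). λ = (9 - 6)/(16 - 11) ≡ 3/5 mod 17. 5⁻¹ ≡ 7 (mod 17) since 5·7 = 35 ≡ 1, so λ ≡ 4.
  x = λ² - 11 - 16 = 16 - 27 ≡ 6; y = λ·(11 - 6) - 6 ≡ 14. → (6, 14)
4G: (6, 14) + (16, 9). λ = (9 - 14)/(16 - 6) ≡ 12/10 mod 17. 10⁻¹ ≡ 12 (mod 17), so λ ≡ 8.
  x = λ² - 6 - 16 = 64 - 22 ≡ 8; y = λ·(6 - 8) - 14 ≡ 4. → (8, 4)
5G: (8, 4) + (16, 9). λ = (9 - 4)/(16 - 8) ≡ 5/8 mod 17. 8⁻¹ ≡ 15 (mod 17) since 8·15 = 120 ≡ 1, so λ ≡ 7.
  x = λ² - 8 - 16 = 49 - 24 ≡ 8; y = λ·(8 - 8) - 4 ≡ 13. → (8, 13)

(8, 13)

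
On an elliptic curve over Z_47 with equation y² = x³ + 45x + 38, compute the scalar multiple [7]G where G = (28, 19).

(6, 17)

Double-and-add on 7 = (111)₂. Start with G = (28, 19) for the leading 1-bit.
double: tangent at (28, 19): λ = (3·28² + 45)/(2·19) ≡ 0/38. 38⁻¹ ≡ 26 (mod 47) since 38·26 = 988 ≡ 1, so λ ≡ 0·26 ≡ 0.
  x = λ² - 28 - 28 = 0 - 56 ≡ 38; y = λ·(28 - 38) - 19 ≡ 28. → (38, 28)
add G: (38, 28) + (28, 19). λ = (19 - 28)/(28 - 38) ≡ 38/37 mod 47. 37⁻¹ ≡ 14 (mod 47), so λ ≡ 15.
  x = λ² - 38 - 28 = 225 - 66 ≡ 18; y = λ·(38 - 18) - 28 ≡ 37. → (18, 37)
double: tangent at (18, 37): λ = (3·18² + 45)/(2·37) ≡ 30/27. 27⁻¹ ≡ 7 (mod 47), so λ ≡ 30·7 ≡ 22.
  x = λ² - 18 - 18 = 484 - 36 ≡ 25; y = λ·(18 - 25) - 37 ≡ 44. → (25, 44)
add G: (25, 44) + (28, 19). λ = (19 - 44)/(28 - 25) ≡ 22/3 mod 47. 3⁻¹ ≡ 16 (mod 47) since 3·16 = 48 ≡ 1, so λ ≡ 23.
  x = λ² - 25 - 28 = 529 - 53 ≡ 6; y = λ·(25 - 6) - 44 ≡ 17. → (6, 17)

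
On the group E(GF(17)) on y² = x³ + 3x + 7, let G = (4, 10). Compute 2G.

(9, 7)

tangent at (4, 10): λ = (3·4² + 3)/(2·10) ≡ 0/3. 3⁻¹ ≡ 6 (mod 17), so λ ≡ 0·6 ≡ 0.
  x = λ² - 4 - 4 = 0 - 8 ≡ 9; y = λ·(4 - 9) - 10 ≡ 7. → (9, 7)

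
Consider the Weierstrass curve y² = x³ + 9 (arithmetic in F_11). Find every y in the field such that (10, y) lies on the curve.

x³ + 0x + 9 = 1009 ≡ 8 (mod 11).
8 is a non-residue mod 11; no y exists.

none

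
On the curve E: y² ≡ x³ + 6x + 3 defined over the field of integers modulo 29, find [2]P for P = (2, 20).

(26, 4)

tangent at (2, 20): λ = (3·2² + 6)/(2·20) ≡ 18/11. 11⁻¹ ≡ 8 (mod 29) since 11·8 = 88 ≡ 1, so λ ≡ 18·8 ≡ 28.
  x = λ² - 2 - 2 = 784 - 4 ≡ 26; y = λ·(2 - 26) - 20 ≡ 4. → (26, 4)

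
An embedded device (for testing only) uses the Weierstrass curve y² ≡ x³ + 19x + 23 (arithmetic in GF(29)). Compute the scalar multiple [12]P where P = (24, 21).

(19, 15)

Double-and-add on 12 = (1100)₂. Start with P = (24, 21) for the leading 1-bit.
double: tangent at (24, 21): λ = (3·24² + 19)/(2·21) ≡ 7/13. 13⁻¹ ≡ 9 (mod 29), so λ ≡ 7·9 ≡ 5.
  x = λ² - 24 - 24 = 25 - 48 ≡ 6; y = λ·(24 - 6) - 21 ≡ 11. → (6, 11)
add P: (6, 11) + (24, 21). λ = (21 - 11)/(24 - 6) ≡ 10/18 mod 29. 18⁻¹ ≡ 21 (mod 29), so λ ≡ 7.
  x = λ² - 6 - 24 = 49 - 30 ≡ 19; y = λ·(6 - 19) - 11 ≡ 14. → (19, 14)
double: tangent at (19, 14): λ = (3·19² + 19)/(2·14) ≡ 0/28. 28⁻¹ ≡ 28 (mod 29), so λ ≡ 0·28 ≡ 0.
  x = λ² - 19 - 19 = 0 - 38 ≡ 20; y = λ·(19 - 20) - 14 ≡ 15. → (20, 15)
double: tangent at (20, 15): λ = (3·20² + 19)/(2·15) ≡ 1/1. 1⁻¹ ≡ 1 (mod 29), so λ ≡ 1·1 ≡ 1.
  x = λ² - 20 - 20 = 1 - 40 ≡ 19; y = λ·(20 - 19) - 15 ≡ 15. → (19, 15)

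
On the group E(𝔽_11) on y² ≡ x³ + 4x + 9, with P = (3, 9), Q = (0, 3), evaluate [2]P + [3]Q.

(2, 5)

First 2P:
Repeated addition: build up to 2P.
2P: tangent at (3, 9): λ = (3·3² + 4)/(2·9) ≡ 9/7. 7⁻¹ ≡ 8 (mod 11) since 7·8 = 56 ≡ 1, so λ ≡ 9·8 ≡ 6.
  x = λ² - 3 - 3 = 36 - 6 ≡ 8; y = λ·(3 - 8) - 9 ≡ 5. → (8, 5)
2P = (8, 5).
Next 3Q:
Repeated addition: build up to 3Q.
2Q: tangent at (0, 3): λ = (3·0² + 4)/(2·3) ≡ 4/6. 6⁻¹ ≡ 2 (mod 11), so λ ≡ 4·2 ≡ 8.
  x = λ² - 0 - 0 = 64 - 0 ≡ 9; y = λ·(0 - 9) - 3 ≡ 2. → (9, 2)
3Q: (9, 2) + (0, 3). λ = (3 - 2)/(0 - 9) ≡ 1/2 mod 11. 2⁻¹ ≡ 6 (mod 11) since 2·6 = 12 ≡ 1, so λ ≡ 6.
  x = λ² - 9 - 0 = 36 - 9 ≡ 5; y = λ·(9 - 5) - 2 ≡ 0. → (5, 0)
3Q = (5, 0).
Finally 2P + 3Q:
(8, 5) + (5, 0). λ = (0 - 5)/(5 - 8) ≡ 6/8 mod 11. 8⁻¹ ≡ 7 (mod 11) since 8·7 = 56 ≡ 1, so λ ≡ 9.
  x = λ² - 8 - 5 = 81 - 13 ≡ 2; y = λ·(8 - 2) - 5 ≡ 5. → (2, 5)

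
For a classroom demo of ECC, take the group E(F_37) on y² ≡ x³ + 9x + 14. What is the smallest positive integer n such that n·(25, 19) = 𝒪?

2P: tangent at (25, 19): λ = (3·25² + 9)/(2·19) ≡ 34/1. 1⁻¹ ≡ 1 (mod 37), so λ ≡ 34·1 ≡ 34.
  x = λ² - 25 - 25 = 1156 - 50 ≡ 33; y = λ·(25 - 33) - 19 ≡ 5. → (33, 5)
3P: (33, 5) + (25, 19). λ = (19 - 5)/(25 - 33) ≡ 14/29 mod 37. 29⁻¹ ≡ 23 (mod 37) since 29·23 = 667 ≡ 1, so λ ≡ 26.
  x = λ² - 33 - 25 = 676 - 58 ≡ 26; y = λ·(33 - 26) - 5 ≡ 29. → (26, 29)
4P: (26, 29) + (25, 19). λ = (19 - 29)/(25 - 26) ≡ 27/36 mod 37. 36⁻¹ ≡ 36 (mod 37), so λ ≡ 10.
  x = λ² - 26 - 25 = 100 - 51 ≡ 12; y = λ·(26 - 12) - 29 ≡ 0. → (12, 0)
5P: (12, 0) + (25, 19). λ = (19 - 0)/(25 - 12) ≡ 19/13 mod 37. 13⁻¹ ≡ 20 (mod 37) since 13·20 = 260 ≡ 1, so λ ≡ 10.
  x = λ² - 12 - 25 = 100 - 37 ≡ 26; y = λ·(12 - 26) - 0 ≡ 8. → (26, 8)
6P: (26, 8) + (25, 19). λ = (19 - 8)/(25 - 26) ≡ 11/36 mod 37. 36⁻¹ ≡ 36 (mod 37), so λ ≡ 26.
  x = λ² - 26 - 25 = 676 - 51 ≡ 33; y = λ·(26 - 33) - 8 ≡ 32. → (33, 32)
7P: (33, 32) + (25, 19). λ = (19 - 32)/(25 - 33) ≡ 24/29 mod 37. 29⁻¹ ≡ 23 (mod 37), so λ ≡ 34.
  x = λ² - 33 - 25 = 1156 - 58 ≡ 25; y = λ·(33 - 25) - 32 ≡ 18. → (25, 18)
8P: (25, 18) + (25, 19): same x and y₁ ≡ -y₂, so the sum is 𝒪.
8P = 𝒪, so the order is 8.

8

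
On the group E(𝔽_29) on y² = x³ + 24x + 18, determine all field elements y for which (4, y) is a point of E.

x³ + 24x + 18 = 178 ≡ 4 (mod 29).
Square roots of 4 mod 29: 2 and 27 (since 2² = 4 ≡ 4).

2, 27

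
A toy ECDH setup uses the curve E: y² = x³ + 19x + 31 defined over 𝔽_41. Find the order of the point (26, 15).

2P: tangent at (26, 15): λ = (3·26² + 19)/(2·15) ≡ 38/30. 30⁻¹ ≡ 26 (mod 41), so λ ≡ 38·26 ≡ 4.
  x = λ² - 26 - 26 = 16 - 52 ≡ 5; y = λ·(26 - 5) - 15 ≡ 28. → (5, 28)
3P: (5, 28) + (26, 15). λ = (15 - 28)/(26 - 5) ≡ 28/21 mod 41. 21⁻¹ ≡ 2 (mod 41) since 21·2 = 42 ≡ 1, so λ ≡ 15.
  x = λ² - 5 - 26 = 225 - 31 ≡ 30; y = λ·(5 - 30) - 28 ≡ 7. → (30, 7)
4P: (30, 7) + (26, 15). λ = (15 - 7)/(26 - 30) ≡ 8/37 mod 41. 37⁻¹ ≡ 10 (mod 41), so λ ≡ 39.
  x = λ² - 30 - 26 = 1521 - 56 ≡ 30; y = λ·(30 - 30) - 7 ≡ 34. → (30, 34)
5P: (30, 34) + (26, 15). λ = (15 - 34)/(26 - 30) ≡ 22/37 mod 41. 37⁻¹ ≡ 10 (mod 41) since 37·10 = 370 ≡ 1, so λ ≡ 15.
  x = λ² - 30 - 26 = 225 - 56 ≡ 5; y = λ·(30 - 5) - 34 ≡ 13. → (5, 13)
6P: (5, 13) + (26, 15). λ = (15 - 13)/(26 - 5) ≡ 2/21 mod 41. 21⁻¹ ≡ 2 (mod 41), so λ ≡ 4.
  x = λ² - 5 - 26 = 16 - 31 ≡ 26; y = λ·(5 - 26) - 13 ≡ 26. → (26, 26)
7P: (26, 26) + (26, 15): same x and y₁ ≡ -y₂, so the sum is the point at infinity.
7P = the point at infinity, so the order is 7.

7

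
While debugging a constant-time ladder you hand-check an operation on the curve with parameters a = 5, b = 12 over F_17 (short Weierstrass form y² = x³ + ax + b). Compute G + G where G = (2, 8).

(13, 9)

tangent at (2, 8): λ = (3·2² + 5)/(2·8) ≡ 0/16. 16⁻¹ ≡ 16 (mod 17), so λ ≡ 0·16 ≡ 0.
  x = λ² - 2 - 2 = 0 - 4 ≡ 13; y = λ·(2 - 13) - 8 ≡ 9. → (13, 9)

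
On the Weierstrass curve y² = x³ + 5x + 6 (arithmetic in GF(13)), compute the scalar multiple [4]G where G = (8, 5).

Repeated addition: build up to 4G.
2G: tangent at (8, 5): λ = (3·8² + 5)/(2·5) ≡ 2/10. 10⁻¹ ≡ 4 (mod 13) since 10·4 = 40 ≡ 1, so λ ≡ 2·4 ≡ 8.
  x = λ² - 8 - 8 = 64 - 16 ≡ 9; y = λ·(8 - 9) - 5 ≡ 0. → (9, 0)
3G: (9, 0) + (8, 5). λ = (5 - 0)/(8 - 9) ≡ 5/12 mod 13. 12⁻¹ ≡ 12 (mod 13) since 12·12 = 144 ≡ 1, so λ ≡ 8.
  x = λ² - 9 - 8 = 64 - 17 ≡ 8; y = λ·(9 - 8) - 0 ≡ 8. → (8, 8)
4G: (8, 8) + (8, 5): same x and y₁ ≡ -y₂, so the sum is O.

O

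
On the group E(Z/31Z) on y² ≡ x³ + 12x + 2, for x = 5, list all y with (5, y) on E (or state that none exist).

x³ + 12x + 2 = 187 ≡ 1 (mod 31).
Square roots of 1 mod 31: 1 and 30 (since 1² = 1 ≡ 1).

1, 30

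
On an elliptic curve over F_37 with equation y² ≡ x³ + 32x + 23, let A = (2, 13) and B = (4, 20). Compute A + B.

(34, 23)

(2, 13) + (4, 20). λ = (20 - 13)/(4 - 2) ≡ 7/2 mod 37. 2⁻¹ ≡ 19 (mod 37) since 2·19 = 38 ≡ 1, so λ ≡ 22.
  x = λ² - 2 - 4 = 484 - 6 ≡ 34; y = λ·(2 - 34) - 13 ≡ 23. → (34, 23)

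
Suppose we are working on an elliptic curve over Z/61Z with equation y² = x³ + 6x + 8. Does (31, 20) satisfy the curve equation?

y² = 20² ≡ 34; x³ + 6x + 8 = 29985 ≡ 34 (mod 61). 34 = 34.

yes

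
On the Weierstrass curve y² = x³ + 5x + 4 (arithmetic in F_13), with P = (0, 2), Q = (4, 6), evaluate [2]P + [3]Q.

First 2P:
Repeated addition: build up to 2P.
2P: tangent at (0, 2): λ = (3·0² + 5)/(2·2) ≡ 5/4. 4⁻¹ ≡ 10 (mod 13) since 4·10 = 40 ≡ 1, so λ ≡ 5·10 ≡ 11.
  x = λ² - 0 - 0 = 121 - 0 ≡ 4; y = λ·(0 - 4) - 2 ≡ 6. → (4, 6)
2P = (4, 6).
Next 3Q:
Repeated addition: build up to 3Q.
2Q: tangent at (4, 6): λ = (3·4² + 5)/(2·6) ≡ 1/12. 12⁻¹ ≡ 12 (mod 13), so λ ≡ 1·12 ≡ 12.
  x = λ² - 4 - 4 = 144 - 8 ≡ 6; y = λ·(4 - 6) - 6 ≡ 9. → (6, 9)
3Q: (6, 9) + (4, 6). λ = (6 - 9)/(4 - 6) ≡ 10/11 mod 13. 11⁻¹ ≡ 6 (mod 13), so λ ≡ 8.
  x = λ² - 6 - 4 = 64 - 10 ≡ 2; y = λ·(6 - 2) - 9 ≡ 10. → (2, 10)
3Q = (2, 10).
Finally 2P + 3Q:
(4, 6) + (2, 10). λ = (10 - 6)/(2 - 4) ≡ 4/11 mod 13. 11⁻¹ ≡ 6 (mod 13) since 11·6 = 66 ≡ 1, so λ ≡ 11.
  x = λ² - 4 - 2 = 121 - 6 ≡ 11; y = λ·(4 - 11) - 6 ≡ 8. → (11, 8)

(11, 8)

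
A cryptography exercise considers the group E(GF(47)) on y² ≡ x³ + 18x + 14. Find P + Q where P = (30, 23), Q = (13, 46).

(46, 18)

(30, 23) + (13, 46). λ = (46 - 23)/(13 - 30) ≡ 23/30 mod 47. 30⁻¹ ≡ 11 (mod 47), so λ ≡ 18.
  x = λ² - 30 - 13 = 324 - 43 ≡ 46; y = λ·(30 - 46) - 23 ≡ 18. → (46, 18)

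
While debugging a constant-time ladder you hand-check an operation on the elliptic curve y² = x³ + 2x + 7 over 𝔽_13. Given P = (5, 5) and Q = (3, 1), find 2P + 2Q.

O

First 2P:
Repeated addition: build up to 2P.
2P: tangent at (5, 5): λ = (3·5² + 2)/(2·5) ≡ 12/10. 10⁻¹ ≡ 4 (mod 13), so λ ≡ 12·4 ≡ 9.
  x = λ² - 5 - 5 = 81 - 10 ≡ 6; y = λ·(5 - 6) - 5 ≡ 12. → (6, 12)
2P = (6, 12).
Next 2Q:
Repeated addition: build up to 2Q.
2Q: tangent at (3, 1): λ = (3·3² + 2)/(2·1) ≡ 3/2. 2⁻¹ ≡ 7 (mod 13) since 2·7 = 14 ≡ 1, so λ ≡ 3·7 ≡ 8.
  x = λ² - 3 - 3 = 64 - 6 ≡ 6; y = λ·(3 - 6) - 1 ≡ 1. → (6, 1)
2Q = (6, 1).
Finally 2P + 2Q:
(6, 12) + (6, 1): same x and y₁ ≡ -y₂, so the sum is O.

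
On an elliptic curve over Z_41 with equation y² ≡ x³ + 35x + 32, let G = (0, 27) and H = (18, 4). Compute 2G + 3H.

(9, 25)

First 2G:
Repeated addition: build up to 2G.
2G: tangent at (0, 27): λ = (3·0² + 35)/(2·27) ≡ 35/13. 13⁻¹ ≡ 19 (mod 41) since 13·19 = 247 ≡ 1, so λ ≡ 35·19 ≡ 9.
  x = λ² - 0 - 0 = 81 - 0 ≡ 40; y = λ·(0 - 40) - 27 ≡ 23. → (40, 23)
2G = (40, 23).
Next 3H:
Repeated addition: build up to 3H.
2H: tangent at (18, 4): λ = (3·18² + 35)/(2·4) ≡ 23/8. 8⁻¹ ≡ 36 (mod 41) since 8·36 = 288 ≡ 1, so λ ≡ 23·36 ≡ 8.
  x = λ² - 18 - 18 = 64 - 36 ≡ 28; y = λ·(18 - 28) - 4 ≡ 39. → (28, 39)
3H: (28, 39) + (18, 4). λ = (4 - 39)/(18 - 28) ≡ 6/31 mod 41. 31⁻¹ ≡ 4 (mod 41), so λ ≡ 24.
  x = λ² - 28 - 18 = 576 - 46 ≡ 38; y = λ·(28 - 38) - 39 ≡ 8. → (38, 8)
3H = (38, 8).
Finally 2G + 3H:
(40, 23) + (38, 8). λ = (8 - 23)/(38 - 40) ≡ 26/39 mod 41. 39⁻¹ ≡ 20 (mod 41) since 39·20 = 780 ≡ 1, so λ ≡ 28.
  x = λ² - 40 - 38 = 784 - 78 ≡ 9; y = λ·(40 - 9) - 23 ≡ 25. → (9, 25)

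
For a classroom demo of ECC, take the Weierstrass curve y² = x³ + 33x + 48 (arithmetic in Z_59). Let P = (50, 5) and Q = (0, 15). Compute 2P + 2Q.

(55, 41)

First 2P:
Repeated addition: build up to 2P.
2P: tangent at (50, 5): λ = (3·50² + 33)/(2·5) ≡ 40/10. 10⁻¹ ≡ 6 (mod 59), so λ ≡ 40·6 ≡ 4.
  x = λ² - 50 - 50 = 16 - 100 ≡ 34; y = λ·(50 - 34) - 5 ≡ 0. → (34, 0)
2P = (34, 0).
Next 2Q:
Repeated addition: build up to 2Q.
2Q: tangent at (0, 15): λ = (3·0² + 33)/(2·15) ≡ 33/30. 30⁻¹ ≡ 2 (mod 59) since 30·2 = 60 ≡ 1, so λ ≡ 33·2 ≡ 7.
  x = λ² - 0 - 0 = 49 - 0 ≡ 49; y = λ·(0 - 49) - 15 ≡ 55. → (49, 55)
2Q = (49, 55).
Finally 2P + 2Q:
(34, 0) + (49, 55). λ = (55 - 0)/(49 - 34) ≡ 55/15 mod 59. 15⁻¹ ≡ 4 (mod 59) since 15·4 = 60 ≡ 1, so λ ≡ 43.
  x = λ² - 34 - 49 = 1849 - 83 ≡ 55; y = λ·(34 - 55) - 0 ≡ 41. → (55, 41)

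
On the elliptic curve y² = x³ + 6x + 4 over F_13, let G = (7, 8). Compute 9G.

(5, 9)

Repeated addition: build up to 9G.
2G: tangent at (7, 8): λ = (3·7² + 6)/(2·8) ≡ 10/3. 3⁻¹ ≡ 9 (mod 13) since 3·9 = 27 ≡ 1, so λ ≡ 10·9 ≡ 12.
  x = λ² - 7 - 7 = 144 - 14 ≡ 0; y = λ·(7 - 0) - 8 ≡ 11. → (0, 11)
3G: (0, 11) + (7, 8). λ = (8 - 11)/(7 - 0) ≡ 10/7 mod 13. 7⁻¹ ≡ 2 (mod 13), so λ ≡ 7.
  x = λ² - 0 - 7 = 49 - 7 ≡ 3; y = λ·(0 - 3) - 11 ≡ 7. → (3, 7)
4G: (3, 7) + (7, 8). λ = (8 - 7)/(7 - 3) ≡ 1/4 mod 13. 4⁻¹ ≡ 10 (mod 13), so λ ≡ 10.
  x = λ² - 3 - 7 = 100 - 10 ≡ 12; y = λ·(3 - 12) - 7 ≡ 7. → (12, 7)
5G: (12, 7) + (7, 8). λ = (8 - 7)/(7 - 12) ≡ 1/8 mod 13. 8⁻¹ ≡ 5 (mod 13), so λ ≡ 5.
  x = λ² - 12 - 7 = 25 - 19 ≡ 6; y = λ·(12 - 6) - 7 ≡ 10. → (6, 10)
6G: (6, 10) + (7, 8). λ = (8 - 10)/(7 - 6) ≡ 11/1 mod 13. 1⁻¹ ≡ 1 (mod 13) since 1·1 = 1 ≡ 1, so λ ≡ 11.
  x = λ² - 6 - 7 = 121 - 13 ≡ 4; y = λ·(6 - 4) - 10 ≡ 12. → (4, 12)
7G: (4, 12) + (7, 8). λ = (8 - 12)/(7 - 4) ≡ 9/3 mod 13. 3⁻¹ ≡ 9 (mod 13), so λ ≡ 3.
  x = λ² - 4 - 7 = 9 - 11 ≡ 11; y = λ·(4 - 11) - 12 ≡ 6. → (11, 6)
8G: (11, 6) + (7, 8). λ = (8 - 6)/(7 - 11) ≡ 2/9 mod 13. 9⁻¹ ≡ 3 (mod 13), so λ ≡ 6.
  x = λ² - 11 - 7 = 36 - 18 ≡ 5; y = λ·(11 - 5) - 6 ≡ 4. → (5, 4)
9G: (5, 4) + (7, 8). λ = (8 - 4)/(7 - 5) ≡ 4/2 mod 13. 2⁻¹ ≡ 7 (mod 13) since 2·7 = 14 ≡ 1, so λ ≡ 2.
  x = λ² - 5 - 7 = 4 - 12 ≡ 5; y = λ·(5 - 5) - 4 ≡ 9. → (5, 9)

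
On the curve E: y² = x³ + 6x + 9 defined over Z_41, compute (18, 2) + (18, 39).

The two points share x = 18 and their y-coordinates satisfy 2 + 39 ≡ 0 (mod 41), so they are inverses. Their sum is ∞.

O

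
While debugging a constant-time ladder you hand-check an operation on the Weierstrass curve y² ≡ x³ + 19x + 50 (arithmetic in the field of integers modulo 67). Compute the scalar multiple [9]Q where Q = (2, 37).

(35, 24)

Repeated addition: build up to 9Q.
2Q: tangent at (2, 37): λ = (3·2² + 19)/(2·37) ≡ 31/7. 7⁻¹ ≡ 48 (mod 67), so λ ≡ 31·48 ≡ 14.
  x = λ² - 2 - 2 = 196 - 4 ≡ 58; y = λ·(2 - 58) - 37 ≡ 50. → (58, 50)
3Q: (58, 50) + (2, 37). λ = (37 - 50)/(2 - 58) ≡ 54/11 mod 67. 11⁻¹ ≡ 61 (mod 67), so λ ≡ 11.
  x = λ² - 58 - 2 = 121 - 60 ≡ 61; y = λ·(58 - 61) - 50 ≡ 51. → (61, 51)
4Q: (61, 51) + (2, 37). λ = (37 - 51)/(2 - 61) ≡ 53/8 mod 67. 8⁻¹ ≡ 42 (mod 67) since 8·42 = 336 ≡ 1, so λ ≡ 15.
  x = λ² - 61 - 2 = 225 - 63 ≡ 28; y = λ·(61 - 28) - 51 ≡ 42. → (28, 42)
5Q: (28, 42) + (2, 37). λ = (37 - 42)/(2 - 28) ≡ 62/41 mod 67. 41⁻¹ ≡ 18 (mod 67), so λ ≡ 44.
  x = λ² - 28 - 2 = 1936 - 30 ≡ 30; y = λ·(28 - 30) - 42 ≡ 4. → (30, 4)
6Q: (30, 4) + (2, 37). λ = (37 - 4)/(2 - 30) ≡ 33/39 mod 67. 39⁻¹ ≡ 55 (mod 67), so λ ≡ 6.
  x = λ² - 30 - 2 = 36 - 32 ≡ 4; y = λ·(30 - 4) - 4 ≡ 18. → (4, 18)
7Q: (4, 18) + (2, 37). λ = (37 - 18)/(2 - 4) ≡ 19/65 mod 67. 65⁻¹ ≡ 33 (mod 67) since 65·33 = 2145 ≡ 1, so λ ≡ 24.
  x = λ² - 4 - 2 = 576 - 6 ≡ 34; y = λ·(4 - 34) - 18 ≡ 66. → (34, 66)
8Q: (34, 66) + (2, 37). λ = (37 - 66)/(2 - 34) ≡ 38/35 mod 67. 35⁻¹ ≡ 23 (mod 67), so λ ≡ 3.
  x = λ² - 34 - 2 = 9 - 36 ≡ 40; y = λ·(34 - 40) - 66 ≡ 50. → (40, 50)
9Q: (40, 50) + (2, 37). λ = (37 - 50)/(2 - 40) ≡ 54/29 mod 67. 29⁻¹ ≡ 37 (mod 67) since 29·37 = 1073 ≡ 1, so λ ≡ 55.
  x = λ² - 40 - 2 = 3025 - 42 ≡ 35; y = λ·(40 - 35) - 50 ≡ 24. → (35, 24)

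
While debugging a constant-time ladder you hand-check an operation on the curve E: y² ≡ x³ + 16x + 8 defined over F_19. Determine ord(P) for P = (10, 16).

2P: tangent at (10, 16): λ = (3·10² + 16)/(2·16) ≡ 12/13. 13⁻¹ ≡ 3 (mod 19), so λ ≡ 12·3 ≡ 17.
  x = λ² - 10 - 10 = 289 - 20 ≡ 3; y = λ·(10 - 3) - 16 ≡ 8. → (3, 8)
3P: (3, 8) + (10, 16). λ = (16 - 8)/(10 - 3) ≡ 8/7 mod 19. 7⁻¹ ≡ 11 (mod 19) since 7·11 = 77 ≡ 1, so λ ≡ 12.
  x = λ² - 3 - 10 = 144 - 13 ≡ 17; y = λ·(3 - 17) - 8 ≡ 14. → (17, 14)
4P: (17, 14) + (10, 16). λ = (16 - 14)/(10 - 17) ≡ 2/12 mod 19. 12⁻¹ ≡ 8 (mod 19) since 12·8 = 96 ≡ 1, so λ ≡ 16.
  x = λ² - 17 - 10 = 256 - 27 ≡ 1; y = λ·(17 - 1) - 14 ≡ 14. → (1, 14)
5P: (1, 14) + (10, 16). λ = (16 - 14)/(10 - 1) ≡ 2/9 mod 19. 9⁻¹ ≡ 17 (mod 19) since 9·17 = 153 ≡ 1, so λ ≡ 15.
  x = λ² - 1 - 10 = 225 - 11 ≡ 5; y = λ·(1 - 5) - 14 ≡ 2. → (5, 2)
6P: (5, 2) + (10, 16). λ = (16 - 2)/(10 - 5) ≡ 14/5 mod 19. 5⁻¹ ≡ 4 (mod 19) since 5·4 = 20 ≡ 1, so λ ≡ 18.
  x = λ² - 5 - 10 = 324 - 15 ≡ 5; y = λ·(5 - 5) - 2 ≡ 17. → (5, 17)
7P: (5, 17) + (10, 16). λ = (16 - 17)/(10 - 5) ≡ 18/5 mod 19. 5⁻¹ ≡ 4 (mod 19) since 5·4 = 20 ≡ 1, so λ ≡ 15.
  x = λ² - 5 - 10 = 225 - 15 ≡ 1; y = λ·(5 - 1) - 17 ≡ 5. → (1, 5)
8P: (1, 5) + (10, 16). λ = (16 - 5)/(10 - 1) ≡ 11/9 mod 19. 9⁻¹ ≡ 17 (mod 19), so λ ≡ 16.
  x = λ² - 1 - 10 = 256 - 11 ≡ 17; y = λ·(1 - 17) - 5 ≡ 5. → (17, 5)
9P: (17, 5) + (10, 16). λ = (16 - 5)/(10 - 17) ≡ 11/12 mod 19. 12⁻¹ ≡ 8 (mod 19), so λ ≡ 12.
  x = λ² - 17 - 10 = 144 - 27 ≡ 3; y = λ·(17 - 3) - 5 ≡ 11. → (3, 11)
10P: (3, 11) + (10, 16). λ = (16 - 11)/(10 - 3) ≡ 5/7 mod 19. 7⁻¹ ≡ 11 (mod 19), so λ ≡ 17.
  x = λ² - 3 - 10 = 289 - 13 ≡ 10; y = λ·(3 - 10) - 11 ≡ 3. → (10, 3)
11P: (10, 3) + (10, 16): same x and y₁ ≡ -y₂, so the sum is O.
11P = O, so the order is 11.

11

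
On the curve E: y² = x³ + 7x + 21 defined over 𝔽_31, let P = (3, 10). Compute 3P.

Repeated addition: build up to 3P.
2P: tangent at (3, 10): λ = (3·3² + 7)/(2·10) ≡ 3/20. 20⁻¹ ≡ 14 (mod 31), so λ ≡ 3·14 ≡ 11.
  x = λ² - 3 - 3 = 121 - 6 ≡ 22; y = λ·(3 - 22) - 10 ≡ 29. → (22, 29)
3P: (22, 29) + (3, 10). λ = (10 - 29)/(3 - 22) ≡ 12/12 mod 31. 12⁻¹ ≡ 13 (mod 31), so λ ≡ 1.
  x = λ² - 22 - 3 = 1 - 25 ≡ 7; y = λ·(22 - 7) - 29 ≡ 17. → (7, 17)

(7, 17)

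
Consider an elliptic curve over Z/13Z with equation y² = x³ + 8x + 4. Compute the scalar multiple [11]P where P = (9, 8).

(9, 5)

Double-and-add on 11 = (1011)₂. Start with P = (9, 8) for the leading 1-bit.
double: tangent at (9, 8): λ = (3·9² + 8)/(2·8) ≡ 4/3. 3⁻¹ ≡ 9 (mod 13), so λ ≡ 4·9 ≡ 10.
  x = λ² - 9 - 9 = 100 - 18 ≡ 4; y = λ·(9 - 4) - 8 ≡ 3. → (4, 3)
double: tangent at (4, 3): λ = (3·4² + 8)/(2·3) ≡ 4/6. 6⁻¹ ≡ 11 (mod 13) since 6·11 = 66 ≡ 1, so λ ≡ 4·11 ≡ 5.
  x = λ² - 4 - 4 = 25 - 8 ≡ 4; y = λ·(4 - 4) - 3 ≡ 10. → (4, 10)
add P: (4, 10) + (9, 8). λ = (8 - 10)/(9 - 4) ≡ 11/5 mod 13. 5⁻¹ ≡ 8 (mod 13), so λ ≡ 10.
  x = λ² - 4 - 9 = 100 - 13 ≡ 9; y = λ·(4 - 9) - 10 ≡ 5. → (9, 5)
double: tangent at (9, 5): λ = (3·9² + 8)/(2·5) ≡ 4/10. 10⁻¹ ≡ 4 (mod 13), so λ ≡ 4·4 ≡ 3.
  x = λ² - 9 - 9 = 9 - 18 ≡ 4; y = λ·(9 - 4) - 5 ≡ 10. → (4, 10)
add P: (4, 10) + (9, 8). λ = (8 - 10)/(9 - 4) ≡ 11/5 mod 13. 5⁻¹ ≡ 8 (mod 13) since 5·8 = 40 ≡ 1, so λ ≡ 10.
  x = λ² - 4 - 9 = 100 - 13 ≡ 9; y = λ·(4 - 9) - 10 ≡ 5. → (9, 5)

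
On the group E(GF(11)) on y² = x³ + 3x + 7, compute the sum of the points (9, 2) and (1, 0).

(9, 2) + (1, 0). λ = (0 - 2)/(1 - 9) ≡ 9/3 mod 11. 3⁻¹ ≡ 4 (mod 11) since 3·4 = 12 ≡ 1, so λ ≡ 3.
  x = λ² - 9 - 1 = 9 - 10 ≡ 10; y = λ·(9 - 10) - 2 ≡ 6. → (10, 6)

(10, 6)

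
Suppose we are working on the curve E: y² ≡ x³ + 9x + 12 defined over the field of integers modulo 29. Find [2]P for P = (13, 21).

(19, 13)

tangent at (13, 21): λ = (3·13² + 9)/(2·21) ≡ 23/13. 13⁻¹ ≡ 9 (mod 29), so λ ≡ 23·9 ≡ 4.
  x = λ² - 13 - 13 = 16 - 26 ≡ 19; y = λ·(13 - 19) - 21 ≡ 13. → (19, 13)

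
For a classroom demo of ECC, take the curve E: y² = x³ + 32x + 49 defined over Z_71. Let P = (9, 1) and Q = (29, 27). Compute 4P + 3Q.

First 4P:
Double-and-add on 4 = (100)₂. Start with P = (9, 1) for the leading 1-bit.
double: tangent at (9, 1): λ = (3·9² + 32)/(2·1) ≡ 62/2. 2⁻¹ ≡ 36 (mod 71), so λ ≡ 62·36 ≡ 31.
  x = λ² - 9 - 9 = 961 - 18 ≡ 20; y = λ·(9 - 20) - 1 ≡ 13. → (20, 13)
double: tangent at (20, 13): λ = (3·20² + 32)/(2·13) ≡ 25/26. 26⁻¹ ≡ 41 (mod 71), so λ ≡ 25·41 ≡ 31.
  x = λ² - 20 - 20 = 961 - 40 ≡ 69; y = λ·(20 - 69) - 13 ≡ 30. → (69, 30)
4P = (69, 30).
Next 3Q:
Repeated addition: build up to 3Q.
2Q: tangent at (29, 27): λ = (3·29² + 32)/(2·27) ≡ 70/54. 54⁻¹ ≡ 25 (mod 71), so λ ≡ 70·25 ≡ 46.
  x = λ² - 29 - 29 = 2116 - 58 ≡ 70; y = λ·(29 - 70) - 27 ≡ 4. → (70, 4)
3Q: (70, 4) + (29, 27). λ = (27 - 4)/(29 - 70) ≡ 23/30 mod 71. 30⁻¹ ≡ 45 (mod 71), so λ ≡ 41.
  x = λ² - 70 - 29 = 1681 - 99 ≡ 20; y = λ·(70 - 20) - 4 ≡ 58. → (20, 58)
3Q = (20, 58).
Finally 4P + 3Q:
(69, 30) + (20, 58). λ = (58 - 30)/(20 - 69) ≡ 28/22 mod 71. 22⁻¹ ≡ 42 (mod 71), so λ ≡ 40.
  x = λ² - 69 - 20 = 1600 - 89 ≡ 20; y = λ·(69 - 20) - 30 ≡ 13. → (20, 13)

(20, 13)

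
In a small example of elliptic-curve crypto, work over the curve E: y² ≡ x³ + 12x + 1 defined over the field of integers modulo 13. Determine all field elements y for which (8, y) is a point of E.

x³ + 12x + 1 = 609 ≡ 11 (mod 13).
11 is a non-residue mod 13; no y exists.

none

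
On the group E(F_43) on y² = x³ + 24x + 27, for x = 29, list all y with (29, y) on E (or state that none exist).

0

x³ + 24x + 27 = 25112 ≡ 0 (mod 43).
Only y = 0 satisfies y² ≡ 0.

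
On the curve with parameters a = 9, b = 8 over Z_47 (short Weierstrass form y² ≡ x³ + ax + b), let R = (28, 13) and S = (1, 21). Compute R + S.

(28, 13) + (1, 21). λ = (21 - 13)/(1 - 28) ≡ 8/20 mod 47. 20⁻¹ ≡ 40 (mod 47), so λ ≡ 38.
  x = λ² - 28 - 1 = 1444 - 29 ≡ 5; y = λ·(28 - 5) - 13 ≡ 15. → (5, 15)

(5, 15)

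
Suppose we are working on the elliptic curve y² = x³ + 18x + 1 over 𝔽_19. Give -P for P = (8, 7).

-(8, 7) = (8, -7 mod 19) = (8, 12).

(8, 12)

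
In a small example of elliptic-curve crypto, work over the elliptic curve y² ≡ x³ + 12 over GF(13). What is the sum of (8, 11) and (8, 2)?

The two points share x = 8 and their y-coordinates satisfy 11 + 2 ≡ 0 (mod 13), so they are inverses. Their sum is O.

O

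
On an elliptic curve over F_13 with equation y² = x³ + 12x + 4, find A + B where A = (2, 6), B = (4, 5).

(4, 8)

(2, 6) + (4, 5). λ = (5 - 6)/(4 - 2) ≡ 12/2 mod 13. 2⁻¹ ≡ 7 (mod 13) since 2·7 = 14 ≡ 1, so λ ≡ 6.
  x = λ² - 2 - 4 = 36 - 6 ≡ 4; y = λ·(2 - 4) - 6 ≡ 8. → (4, 8)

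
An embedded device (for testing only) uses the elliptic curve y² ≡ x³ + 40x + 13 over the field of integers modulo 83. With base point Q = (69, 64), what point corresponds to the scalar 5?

(35, 76)

Double-and-add on 5 = (101)₂. Start with Q = (69, 64) for the leading 1-bit.
double: tangent at (69, 64): λ = (3·69² + 40)/(2·64) ≡ 47/45. 45⁻¹ ≡ 24 (mod 83), so λ ≡ 47·24 ≡ 49.
  x = λ² - 69 - 69 = 2401 - 138 ≡ 22; y = λ·(69 - 22) - 64 ≡ 81. → (22, 81)
double: tangent at (22, 81): λ = (3·22² + 40)/(2·81) ≡ 81/79. 79⁻¹ ≡ 62 (mod 83) since 79·62 = 4898 ≡ 1, so λ ≡ 81·62 ≡ 42.
  x = λ² - 22 - 22 = 1764 - 44 ≡ 60; y = λ·(22 - 60) - 81 ≡ 66. → (60, 66)
add Q: (60, 66) + (69, 64). λ = (64 - 66)/(69 - 60) ≡ 81/9 mod 83. 9⁻¹ ≡ 37 (mod 83), so λ ≡ 9.
  x = λ² - 60 - 69 = 81 - 129 ≡ 35; y = λ·(60 - 35) - 66 ≡ 76. → (35, 76)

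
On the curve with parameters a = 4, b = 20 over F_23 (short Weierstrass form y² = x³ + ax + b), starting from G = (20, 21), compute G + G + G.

(2, 17)

Repeated addition: build up to 3G.
2G: tangent at (20, 21): λ = (3·20² + 4)/(2·21) ≡ 8/19. 19⁻¹ ≡ 17 (mod 23), so λ ≡ 8·17 ≡ 21.
  x = λ² - 20 - 20 = 441 - 40 ≡ 10; y = λ·(20 - 10) - 21 ≡ 5. → (10, 5)
3G: (10, 5) + (20, 21). λ = (21 - 5)/(20 - 10) ≡ 16/10 mod 23. 10⁻¹ ≡ 7 (mod 23), so λ ≡ 20.
  x = λ² - 10 - 20 = 400 - 30 ≡ 2; y = λ·(10 - 2) - 5 ≡ 17. → (2, 17)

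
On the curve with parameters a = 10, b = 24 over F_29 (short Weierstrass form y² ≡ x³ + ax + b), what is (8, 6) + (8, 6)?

(12, 4)

tangent at (8, 6): λ = (3·8² + 10)/(2·6) ≡ 28/12. 12⁻¹ ≡ 17 (mod 29), so λ ≡ 28·17 ≡ 12.
  x = λ² - 8 - 8 = 144 - 16 ≡ 12; y = λ·(8 - 12) - 6 ≡ 4. → (12, 4)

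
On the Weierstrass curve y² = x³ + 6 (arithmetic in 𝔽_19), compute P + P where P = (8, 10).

tangent at (8, 10): λ = (3·8² + 0)/(2·10) ≡ 2/1. 1⁻¹ ≡ 1 (mod 19), so λ ≡ 2·1 ≡ 2.
  x = λ² - 8 - 8 = 4 - 16 ≡ 7; y = λ·(8 - 7) - 10 ≡ 11. → (7, 11)

(7, 11)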